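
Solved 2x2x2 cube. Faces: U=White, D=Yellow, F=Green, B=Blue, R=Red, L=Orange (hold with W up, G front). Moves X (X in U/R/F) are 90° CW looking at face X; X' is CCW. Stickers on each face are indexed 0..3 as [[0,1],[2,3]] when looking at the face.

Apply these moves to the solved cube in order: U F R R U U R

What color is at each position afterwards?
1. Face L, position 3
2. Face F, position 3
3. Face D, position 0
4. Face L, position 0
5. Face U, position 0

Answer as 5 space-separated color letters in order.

Answer: Y G R R Y

Derivation:
After move 1 (U): U=WWWW F=RRGG R=BBRR B=OOBB L=GGOO
After move 2 (F): F=GRGR U=WWOG R=WBWR D=RBYY L=GYOY
After move 3 (R): R=WWRB U=WROR F=GBGY D=RBYO B=GOWB
After move 4 (R): R=RWBW U=WBOY F=GBGO D=RWYG B=RORB
After move 5 (U): U=OWYB F=RWGO R=ROBW B=GYRB L=GBOY
After move 6 (U): U=YOBW F=ROGO R=GYBW B=GBRB L=RWOY
After move 7 (R): R=BGWY U=YOBO F=RWGG D=RRYG B=WBOB
Query 1: L[3] = Y
Query 2: F[3] = G
Query 3: D[0] = R
Query 4: L[0] = R
Query 5: U[0] = Y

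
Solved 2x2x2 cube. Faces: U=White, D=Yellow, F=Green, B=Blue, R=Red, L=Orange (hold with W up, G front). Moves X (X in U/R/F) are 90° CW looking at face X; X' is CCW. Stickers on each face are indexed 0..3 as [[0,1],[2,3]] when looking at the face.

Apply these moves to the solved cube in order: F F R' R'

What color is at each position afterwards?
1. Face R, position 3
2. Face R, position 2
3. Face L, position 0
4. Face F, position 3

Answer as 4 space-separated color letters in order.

Answer: O R O B

Derivation:
After move 1 (F): F=GGGG U=WWOO R=WRWR D=RRYY L=OYOY
After move 2 (F): F=GGGG U=WWYY R=OROR D=WWYY L=OROR
After move 3 (R'): R=RROO U=WBYB F=GWGY D=WGYG B=YBWB
After move 4 (R'): R=RORO U=WWYY F=GBGB D=WWYY B=GBGB
Query 1: R[3] = O
Query 2: R[2] = R
Query 3: L[0] = O
Query 4: F[3] = B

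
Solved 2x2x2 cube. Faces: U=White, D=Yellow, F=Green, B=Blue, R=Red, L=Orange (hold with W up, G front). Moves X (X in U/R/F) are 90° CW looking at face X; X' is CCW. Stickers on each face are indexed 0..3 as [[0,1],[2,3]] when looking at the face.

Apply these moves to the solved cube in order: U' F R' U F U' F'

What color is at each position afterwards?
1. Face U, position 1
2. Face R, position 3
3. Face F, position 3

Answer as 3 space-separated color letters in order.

After move 1 (U'): U=WWWW F=OOGG R=GGRR B=RRBB L=BBOO
After move 2 (F): F=GOGO U=WWOB R=WGWR D=RGYY L=BYOY
After move 3 (R'): R=GRWW U=WBOR F=GWGB D=ROYO B=YRGB
After move 4 (U): U=OWRB F=GRGB R=YRWW B=BYGB L=GWOY
After move 5 (F): F=GGBR U=OWYW R=RRBW D=WYYO L=GROO
After move 6 (U'): U=WWOY F=GRBR R=GGBW B=RRGB L=BYOO
After move 7 (F'): F=RRGB U=WWGB R=YGWW D=YOYO L=BYOO
Query 1: U[1] = W
Query 2: R[3] = W
Query 3: F[3] = B

Answer: W W B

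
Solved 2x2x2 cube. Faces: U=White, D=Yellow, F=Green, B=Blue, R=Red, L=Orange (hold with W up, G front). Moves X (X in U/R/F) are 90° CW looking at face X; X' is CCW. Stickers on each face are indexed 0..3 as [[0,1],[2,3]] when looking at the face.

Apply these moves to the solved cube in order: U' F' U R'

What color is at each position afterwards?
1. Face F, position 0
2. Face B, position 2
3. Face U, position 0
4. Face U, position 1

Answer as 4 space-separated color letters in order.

After move 1 (U'): U=WWWW F=OOGG R=GGRR B=RRBB L=BBOO
After move 2 (F'): F=OGOG U=WWGR R=YGYR D=BOYY L=BWOW
After move 3 (U): U=GWRW F=YGOG R=RRYR B=BWBB L=OGOW
After move 4 (R'): R=RRRY U=GBRB F=YWOW D=BGYG B=YWOB
Query 1: F[0] = Y
Query 2: B[2] = O
Query 3: U[0] = G
Query 4: U[1] = B

Answer: Y O G B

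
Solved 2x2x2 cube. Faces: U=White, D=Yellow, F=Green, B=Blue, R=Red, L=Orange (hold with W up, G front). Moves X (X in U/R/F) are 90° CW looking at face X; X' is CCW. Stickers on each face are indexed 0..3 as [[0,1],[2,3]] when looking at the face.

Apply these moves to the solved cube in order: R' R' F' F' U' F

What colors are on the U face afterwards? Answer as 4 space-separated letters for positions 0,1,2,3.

Answer: Y Y R B

Derivation:
After move 1 (R'): R=RRRR U=WBWB F=GWGW D=YGYG B=YBYB
After move 2 (R'): R=RRRR U=WYWY F=GBGB D=YWYW B=GBGB
After move 3 (F'): F=BBGG U=WYRR R=WRYR D=OOYW L=OYOW
After move 4 (F'): F=BGBG U=WYWY R=OROR D=YWYW L=OROR
After move 5 (U'): U=YYWW F=ORBG R=BGOR B=ORGB L=GBOR
After move 6 (F): F=BOGR U=YYRB R=WGWR D=OBYW L=GYOW
Query: U face = YYRB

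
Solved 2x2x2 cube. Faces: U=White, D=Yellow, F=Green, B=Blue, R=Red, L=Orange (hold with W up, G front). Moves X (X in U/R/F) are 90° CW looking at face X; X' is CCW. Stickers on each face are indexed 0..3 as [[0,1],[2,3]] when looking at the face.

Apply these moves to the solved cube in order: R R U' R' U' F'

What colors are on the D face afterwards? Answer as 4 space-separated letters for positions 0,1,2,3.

After move 1 (R): R=RRRR U=WGWG F=GYGY D=YBYB B=WBWB
After move 2 (R): R=RRRR U=WYWY F=GBGB D=YWYW B=GBGB
After move 3 (U'): U=YYWW F=OOGB R=GBRR B=RRGB L=GBOO
After move 4 (R'): R=BRGR U=YGWR F=OYGW D=YOYB B=WRWB
After move 5 (U'): U=GRYW F=GBGW R=OYGR B=BRWB L=WROO
After move 6 (F'): F=BWGG U=GROG R=OYYR D=ROYB L=WWOY
Query: D face = ROYB

Answer: R O Y B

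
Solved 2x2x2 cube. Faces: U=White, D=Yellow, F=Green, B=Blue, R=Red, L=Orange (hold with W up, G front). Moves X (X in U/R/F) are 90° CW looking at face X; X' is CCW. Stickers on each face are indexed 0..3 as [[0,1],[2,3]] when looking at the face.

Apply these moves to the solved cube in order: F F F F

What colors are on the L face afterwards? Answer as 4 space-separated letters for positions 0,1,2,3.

Answer: O O O O

Derivation:
After move 1 (F): F=GGGG U=WWOO R=WRWR D=RRYY L=OYOY
After move 2 (F): F=GGGG U=WWYY R=OROR D=WWYY L=OROR
After move 3 (F): F=GGGG U=WWRR R=YRYR D=OOYY L=OWOW
After move 4 (F): F=GGGG U=WWWW R=RRRR D=YYYY L=OOOO
Query: L face = OOOO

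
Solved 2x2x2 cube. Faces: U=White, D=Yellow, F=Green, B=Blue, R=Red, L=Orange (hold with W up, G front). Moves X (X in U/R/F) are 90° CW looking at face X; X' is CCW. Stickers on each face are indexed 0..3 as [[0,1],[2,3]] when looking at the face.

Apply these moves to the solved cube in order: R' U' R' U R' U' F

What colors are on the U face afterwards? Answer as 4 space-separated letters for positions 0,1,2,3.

After move 1 (R'): R=RRRR U=WBWB F=GWGW D=YGYG B=YBYB
After move 2 (U'): U=BBWW F=OOGW R=GWRR B=RRYB L=YBOO
After move 3 (R'): R=WRGR U=BYWR F=OBGW D=YOYW B=GRGB
After move 4 (U): U=WBRY F=WRGW R=GRGR B=YBGB L=OBOO
After move 5 (R'): R=RRGG U=WGRY F=WBGY D=YRYW B=WBOB
After move 6 (U'): U=GYWR F=OBGY R=WBGG B=RROB L=WBOO
After move 7 (F): F=GOYB U=GYOB R=WBRG D=GWYW L=WYOR
Query: U face = GYOB

Answer: G Y O B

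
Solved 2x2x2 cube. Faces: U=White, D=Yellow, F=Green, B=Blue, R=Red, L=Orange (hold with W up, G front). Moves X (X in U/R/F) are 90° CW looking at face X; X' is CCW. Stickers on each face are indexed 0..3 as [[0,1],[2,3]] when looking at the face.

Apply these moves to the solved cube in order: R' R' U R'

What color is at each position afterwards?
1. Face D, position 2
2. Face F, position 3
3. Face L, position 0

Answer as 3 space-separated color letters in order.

After move 1 (R'): R=RRRR U=WBWB F=GWGW D=YGYG B=YBYB
After move 2 (R'): R=RRRR U=WYWY F=GBGB D=YWYW B=GBGB
After move 3 (U): U=WWYY F=RRGB R=GBRR B=OOGB L=GBOO
After move 4 (R'): R=BRGR U=WGYO F=RWGY D=YRYB B=WOWB
Query 1: D[2] = Y
Query 2: F[3] = Y
Query 3: L[0] = G

Answer: Y Y G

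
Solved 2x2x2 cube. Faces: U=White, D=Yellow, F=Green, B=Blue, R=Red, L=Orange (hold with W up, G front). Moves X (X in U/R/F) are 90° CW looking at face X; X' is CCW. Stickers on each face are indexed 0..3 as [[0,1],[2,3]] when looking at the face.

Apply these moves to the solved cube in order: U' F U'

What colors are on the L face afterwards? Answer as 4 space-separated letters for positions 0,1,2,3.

After move 1 (U'): U=WWWW F=OOGG R=GGRR B=RRBB L=BBOO
After move 2 (F): F=GOGO U=WWOB R=WGWR D=RGYY L=BYOY
After move 3 (U'): U=WBWO F=BYGO R=GOWR B=WGBB L=RROY
Query: L face = RROY

Answer: R R O Y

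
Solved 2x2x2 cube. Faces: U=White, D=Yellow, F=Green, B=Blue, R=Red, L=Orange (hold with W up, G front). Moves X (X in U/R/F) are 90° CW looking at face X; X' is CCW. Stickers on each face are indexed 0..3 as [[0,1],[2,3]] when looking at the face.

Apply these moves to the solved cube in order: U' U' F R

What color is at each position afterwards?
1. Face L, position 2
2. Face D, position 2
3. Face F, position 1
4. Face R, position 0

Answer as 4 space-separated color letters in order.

After move 1 (U'): U=WWWW F=OOGG R=GGRR B=RRBB L=BBOO
After move 2 (U'): U=WWWW F=BBGG R=OORR B=GGBB L=RROO
After move 3 (F): F=GBGB U=WWOR R=WOWR D=ROYY L=RYOY
After move 4 (R): R=WWRO U=WBOB F=GOGY D=RBYG B=RGWB
Query 1: L[2] = O
Query 2: D[2] = Y
Query 3: F[1] = O
Query 4: R[0] = W

Answer: O Y O W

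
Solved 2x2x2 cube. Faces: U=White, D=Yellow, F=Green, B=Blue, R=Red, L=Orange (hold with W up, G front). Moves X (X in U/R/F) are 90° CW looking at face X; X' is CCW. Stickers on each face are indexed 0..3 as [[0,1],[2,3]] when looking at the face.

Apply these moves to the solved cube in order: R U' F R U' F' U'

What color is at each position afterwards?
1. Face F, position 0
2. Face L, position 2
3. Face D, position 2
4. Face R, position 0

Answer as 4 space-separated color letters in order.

Answer: B O Y Y

Derivation:
After move 1 (R): R=RRRR U=WGWG F=GYGY D=YBYB B=WBWB
After move 2 (U'): U=GGWW F=OOGY R=GYRR B=RRWB L=WBOO
After move 3 (F): F=GOYO U=GGOB R=WYWR D=RGYB L=WYOB
After move 4 (R): R=WWRY U=GOOO F=GGYB D=RWYR B=BRGB
After move 5 (U'): U=OOGO F=WYYB R=GGRY B=WWGB L=BROB
After move 6 (F'): F=YBWY U=OOGR R=WGRY D=RBYR L=BOOG
After move 7 (U'): U=OROG F=BOWY R=YBRY B=WGGB L=WWOG
Query 1: F[0] = B
Query 2: L[2] = O
Query 3: D[2] = Y
Query 4: R[0] = Y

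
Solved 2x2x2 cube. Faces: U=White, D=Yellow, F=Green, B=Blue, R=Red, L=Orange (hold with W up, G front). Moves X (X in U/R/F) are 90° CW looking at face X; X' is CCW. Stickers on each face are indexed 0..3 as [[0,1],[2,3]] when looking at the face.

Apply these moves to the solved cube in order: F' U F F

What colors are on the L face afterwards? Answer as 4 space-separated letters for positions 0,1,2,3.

Answer: G Y O B

Derivation:
After move 1 (F'): F=GGGG U=WWRR R=YRYR D=OOYY L=OWOW
After move 2 (U): U=RWRW F=YRGG R=BBYR B=OWBB L=GGOW
After move 3 (F): F=GYGR U=RWWG R=RBWR D=YBYY L=GOOO
After move 4 (F): F=GGRY U=RWOO R=WBGR D=WRYY L=GYOB
Query: L face = GYOB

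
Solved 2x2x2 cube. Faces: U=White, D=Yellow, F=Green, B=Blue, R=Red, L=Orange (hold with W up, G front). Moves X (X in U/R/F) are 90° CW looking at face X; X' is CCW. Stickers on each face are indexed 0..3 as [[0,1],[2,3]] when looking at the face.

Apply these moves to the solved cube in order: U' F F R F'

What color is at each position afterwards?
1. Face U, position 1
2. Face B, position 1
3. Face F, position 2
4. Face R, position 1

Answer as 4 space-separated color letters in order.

After move 1 (U'): U=WWWW F=OOGG R=GGRR B=RRBB L=BBOO
After move 2 (F): F=GOGO U=WWOB R=WGWR D=RGYY L=BYOY
After move 3 (F): F=GGOO U=WWYY R=OGBR D=WWYY L=BROG
After move 4 (R): R=BORG U=WGYO F=GWOY D=WBYR B=YRWB
After move 5 (F'): F=WYGO U=WGBR R=BOWG D=RGYR L=BOOY
Query 1: U[1] = G
Query 2: B[1] = R
Query 3: F[2] = G
Query 4: R[1] = O

Answer: G R G O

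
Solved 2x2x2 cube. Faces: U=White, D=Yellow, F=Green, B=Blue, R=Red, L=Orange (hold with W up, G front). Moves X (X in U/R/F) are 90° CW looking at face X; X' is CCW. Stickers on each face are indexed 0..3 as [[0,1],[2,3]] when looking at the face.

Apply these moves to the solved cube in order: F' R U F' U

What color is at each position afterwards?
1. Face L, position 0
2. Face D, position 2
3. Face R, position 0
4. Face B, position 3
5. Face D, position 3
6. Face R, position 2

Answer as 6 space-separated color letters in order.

After move 1 (F'): F=GGGG U=WWRR R=YRYR D=OOYY L=OWOW
After move 2 (R): R=YYRR U=WGRG F=GOGY D=OBYB B=RBWB
After move 3 (U): U=RWGG F=YYGY R=RBRR B=OWWB L=GOOW
After move 4 (F'): F=YYYG U=RWRR R=BBOR D=OWYB L=GGOG
After move 5 (U): U=RRRW F=BBYG R=OWOR B=GGWB L=YYOG
Query 1: L[0] = Y
Query 2: D[2] = Y
Query 3: R[0] = O
Query 4: B[3] = B
Query 5: D[3] = B
Query 6: R[2] = O

Answer: Y Y O B B O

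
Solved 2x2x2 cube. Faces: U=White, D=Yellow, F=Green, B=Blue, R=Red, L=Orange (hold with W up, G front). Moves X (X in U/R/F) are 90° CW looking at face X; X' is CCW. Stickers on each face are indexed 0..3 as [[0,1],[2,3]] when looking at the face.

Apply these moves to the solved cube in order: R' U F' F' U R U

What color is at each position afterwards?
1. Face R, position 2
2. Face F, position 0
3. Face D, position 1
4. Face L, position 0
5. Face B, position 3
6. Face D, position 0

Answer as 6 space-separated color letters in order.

After move 1 (R'): R=RRRR U=WBWB F=GWGW D=YGYG B=YBYB
After move 2 (U): U=WWBB F=RRGW R=YBRR B=OOYB L=GWOO
After move 3 (F'): F=RWRG U=WWYR R=GBYR D=WOYG L=GBOB
After move 4 (F'): F=WGRR U=WWGY R=OBWR D=BBYG L=GROY
After move 5 (U): U=GWYW F=OBRR R=OOWR B=GRYB L=WGOY
After move 6 (R): R=WORO U=GBYR F=OBRG D=BYYG B=WRWB
After move 7 (U): U=YGRB F=WORG R=WRRO B=WGWB L=OBOY
Query 1: R[2] = R
Query 2: F[0] = W
Query 3: D[1] = Y
Query 4: L[0] = O
Query 5: B[3] = B
Query 6: D[0] = B

Answer: R W Y O B B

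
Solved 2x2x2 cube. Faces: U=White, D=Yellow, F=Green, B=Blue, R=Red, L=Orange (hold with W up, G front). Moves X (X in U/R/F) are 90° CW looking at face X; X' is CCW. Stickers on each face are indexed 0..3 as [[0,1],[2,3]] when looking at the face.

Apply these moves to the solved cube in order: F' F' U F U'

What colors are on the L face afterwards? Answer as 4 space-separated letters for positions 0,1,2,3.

After move 1 (F'): F=GGGG U=WWRR R=YRYR D=OOYY L=OWOW
After move 2 (F'): F=GGGG U=WWYY R=OROR D=WWYY L=OROR
After move 3 (U): U=YWYW F=ORGG R=BBOR B=ORBB L=GGOR
After move 4 (F): F=GOGR U=YWRG R=YBWR D=OBYY L=GWOW
After move 5 (U'): U=WGYR F=GWGR R=GOWR B=YBBB L=OROW
Query: L face = OROW

Answer: O R O W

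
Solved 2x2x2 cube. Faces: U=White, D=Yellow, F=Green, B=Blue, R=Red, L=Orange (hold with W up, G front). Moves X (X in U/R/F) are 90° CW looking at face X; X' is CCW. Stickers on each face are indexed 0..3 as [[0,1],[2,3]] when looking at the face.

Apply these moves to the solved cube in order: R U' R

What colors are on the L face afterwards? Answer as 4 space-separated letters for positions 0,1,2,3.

After move 1 (R): R=RRRR U=WGWG F=GYGY D=YBYB B=WBWB
After move 2 (U'): U=GGWW F=OOGY R=GYRR B=RRWB L=WBOO
After move 3 (R): R=RGRY U=GOWY F=OBGB D=YWYR B=WRGB
Query: L face = WBOO

Answer: W B O O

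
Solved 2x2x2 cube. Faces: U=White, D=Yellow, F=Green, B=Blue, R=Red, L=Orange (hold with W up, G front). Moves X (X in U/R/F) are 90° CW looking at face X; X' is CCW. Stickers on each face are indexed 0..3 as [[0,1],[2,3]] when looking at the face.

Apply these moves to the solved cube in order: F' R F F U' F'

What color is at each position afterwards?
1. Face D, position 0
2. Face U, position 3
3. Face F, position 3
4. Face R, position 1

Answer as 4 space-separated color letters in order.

Answer: B W O G

Derivation:
After move 1 (F'): F=GGGG U=WWRR R=YRYR D=OOYY L=OWOW
After move 2 (R): R=YYRR U=WGRG F=GOGY D=OBYB B=RBWB
After move 3 (F): F=GGYO U=WGWW R=RYGR D=RYYB L=OOOB
After move 4 (F): F=YGOG U=WGBO R=WYWR D=GRYB L=OROY
After move 5 (U'): U=GOWB F=OROG R=YGWR B=WYWB L=RBOY
After move 6 (F'): F=RGOO U=GOYW R=RGGR D=BYYB L=RBOW
Query 1: D[0] = B
Query 2: U[3] = W
Query 3: F[3] = O
Query 4: R[1] = G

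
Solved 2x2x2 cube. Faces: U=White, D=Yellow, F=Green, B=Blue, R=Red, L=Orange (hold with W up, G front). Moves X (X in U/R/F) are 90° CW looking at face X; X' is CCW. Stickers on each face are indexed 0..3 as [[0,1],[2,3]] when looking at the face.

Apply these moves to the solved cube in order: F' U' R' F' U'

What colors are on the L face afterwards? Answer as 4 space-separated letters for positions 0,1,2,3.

After move 1 (F'): F=GGGG U=WWRR R=YRYR D=OOYY L=OWOW
After move 2 (U'): U=WRWR F=OWGG R=GGYR B=YRBB L=BBOW
After move 3 (R'): R=GRGY U=WBWY F=ORGR D=OWYG B=YROB
After move 4 (F'): F=RROG U=WBGG R=WROY D=BWYG L=BYOW
After move 5 (U'): U=BGWG F=BYOG R=RROY B=WROB L=YROW
Query: L face = YROW

Answer: Y R O W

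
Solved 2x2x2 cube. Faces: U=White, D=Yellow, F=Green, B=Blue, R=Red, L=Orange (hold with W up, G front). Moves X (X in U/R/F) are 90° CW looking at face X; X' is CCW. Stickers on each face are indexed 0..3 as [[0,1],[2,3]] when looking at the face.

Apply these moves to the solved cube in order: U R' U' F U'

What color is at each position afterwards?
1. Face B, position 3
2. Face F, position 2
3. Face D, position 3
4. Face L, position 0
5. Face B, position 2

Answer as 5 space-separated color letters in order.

Answer: B W G B Y

Derivation:
After move 1 (U): U=WWWW F=RRGG R=BBRR B=OOBB L=GGOO
After move 2 (R'): R=BRBR U=WBWO F=RWGW D=YRYG B=YOYB
After move 3 (U'): U=BOWW F=GGGW R=RWBR B=BRYB L=YOOO
After move 4 (F): F=GGWG U=BOOO R=WWWR D=BRYG L=YYOR
After move 5 (U'): U=OOBO F=YYWG R=GGWR B=WWYB L=BROR
Query 1: B[3] = B
Query 2: F[2] = W
Query 3: D[3] = G
Query 4: L[0] = B
Query 5: B[2] = Y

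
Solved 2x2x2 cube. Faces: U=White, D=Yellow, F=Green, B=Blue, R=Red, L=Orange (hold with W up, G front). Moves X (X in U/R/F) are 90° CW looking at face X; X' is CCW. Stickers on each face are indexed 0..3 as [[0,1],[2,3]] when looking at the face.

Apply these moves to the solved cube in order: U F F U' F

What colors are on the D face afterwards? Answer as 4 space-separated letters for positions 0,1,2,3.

After move 1 (U): U=WWWW F=RRGG R=BBRR B=OOBB L=GGOO
After move 2 (F): F=GRGR U=WWOG R=WBWR D=RBYY L=GYOY
After move 3 (F): F=GGRR U=WWYY R=OBGR D=WWYY L=GROB
After move 4 (U'): U=WYWY F=GRRR R=GGGR B=OBBB L=OOOB
After move 5 (F): F=RGRR U=WYBO R=WGYR D=GGYY L=OWOW
Query: D face = GGYY

Answer: G G Y Y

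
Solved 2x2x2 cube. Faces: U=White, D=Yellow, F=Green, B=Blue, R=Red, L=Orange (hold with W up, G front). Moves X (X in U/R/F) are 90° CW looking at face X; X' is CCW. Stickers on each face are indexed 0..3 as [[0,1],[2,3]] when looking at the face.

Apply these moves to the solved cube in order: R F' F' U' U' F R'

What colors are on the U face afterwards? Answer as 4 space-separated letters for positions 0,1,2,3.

Answer: Y W R Y

Derivation:
After move 1 (R): R=RRRR U=WGWG F=GYGY D=YBYB B=WBWB
After move 2 (F'): F=YYGG U=WGRR R=BRYR D=OOYB L=OGOW
After move 3 (F'): F=YGYG U=WGBY R=OROR D=GWYB L=OROR
After move 4 (U'): U=GYWB F=ORYG R=YGOR B=ORWB L=WBOR
After move 5 (U'): U=YBGW F=WBYG R=OROR B=YGWB L=OROR
After move 6 (F): F=YWGB U=YBRR R=GRWR D=OOYB L=OGOW
After move 7 (R'): R=RRGW U=YWRY F=YBGR D=OWYB B=BGOB
Query: U face = YWRY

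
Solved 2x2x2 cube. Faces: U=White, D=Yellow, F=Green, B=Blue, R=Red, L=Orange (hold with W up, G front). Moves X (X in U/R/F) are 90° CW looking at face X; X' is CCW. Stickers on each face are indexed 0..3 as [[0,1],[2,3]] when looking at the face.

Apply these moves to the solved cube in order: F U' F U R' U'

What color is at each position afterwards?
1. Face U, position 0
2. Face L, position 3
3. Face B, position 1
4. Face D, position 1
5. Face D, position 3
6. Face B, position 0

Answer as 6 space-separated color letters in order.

Answer: B R R G Y R

Derivation:
After move 1 (F): F=GGGG U=WWOO R=WRWR D=RRYY L=OYOY
After move 2 (U'): U=WOWO F=OYGG R=GGWR B=WRBB L=BBOY
After move 3 (F): F=GOGY U=WOYB R=WGOR D=WGYY L=BROR
After move 4 (U): U=YWBO F=WGGY R=WROR B=BRBB L=GOOR
After move 5 (R'): R=RRWO U=YBBB F=WWGO D=WGYY B=YRGB
After move 6 (U'): U=BBYB F=GOGO R=WWWO B=RRGB L=YROR
Query 1: U[0] = B
Query 2: L[3] = R
Query 3: B[1] = R
Query 4: D[1] = G
Query 5: D[3] = Y
Query 6: B[0] = R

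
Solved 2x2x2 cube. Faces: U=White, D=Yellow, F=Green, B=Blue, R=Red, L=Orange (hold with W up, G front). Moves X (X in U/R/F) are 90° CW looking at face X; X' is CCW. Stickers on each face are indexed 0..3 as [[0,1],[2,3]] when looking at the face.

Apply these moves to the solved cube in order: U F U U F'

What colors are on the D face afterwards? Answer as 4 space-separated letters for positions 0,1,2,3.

After move 1 (U): U=WWWW F=RRGG R=BBRR B=OOBB L=GGOO
After move 2 (F): F=GRGR U=WWOG R=WBWR D=RBYY L=GYOY
After move 3 (U): U=OWGW F=WBGR R=OOWR B=GYBB L=GROY
After move 4 (U): U=GOWW F=OOGR R=GYWR B=GRBB L=WBOY
After move 5 (F'): F=OROG U=GOGW R=BYRR D=BYYY L=WWOW
Query: D face = BYYY

Answer: B Y Y Y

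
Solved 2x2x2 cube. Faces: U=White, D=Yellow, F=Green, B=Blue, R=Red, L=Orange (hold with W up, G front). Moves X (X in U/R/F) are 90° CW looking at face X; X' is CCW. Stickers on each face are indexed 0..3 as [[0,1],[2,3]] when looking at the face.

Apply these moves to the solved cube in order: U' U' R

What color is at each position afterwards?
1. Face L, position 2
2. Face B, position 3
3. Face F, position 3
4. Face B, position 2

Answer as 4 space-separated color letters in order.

After move 1 (U'): U=WWWW F=OOGG R=GGRR B=RRBB L=BBOO
After move 2 (U'): U=WWWW F=BBGG R=OORR B=GGBB L=RROO
After move 3 (R): R=RORO U=WBWG F=BYGY D=YBYG B=WGWB
Query 1: L[2] = O
Query 2: B[3] = B
Query 3: F[3] = Y
Query 4: B[2] = W

Answer: O B Y W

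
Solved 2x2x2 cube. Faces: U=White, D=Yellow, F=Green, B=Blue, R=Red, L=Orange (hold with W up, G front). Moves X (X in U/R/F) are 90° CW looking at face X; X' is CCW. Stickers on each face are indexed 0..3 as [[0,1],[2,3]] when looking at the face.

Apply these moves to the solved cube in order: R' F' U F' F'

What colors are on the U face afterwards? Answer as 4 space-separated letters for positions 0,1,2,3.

Answer: R W O O

Derivation:
After move 1 (R'): R=RRRR U=WBWB F=GWGW D=YGYG B=YBYB
After move 2 (F'): F=WWGG U=WBRR R=GRYR D=OOYG L=OBOW
After move 3 (U): U=RWRB F=GRGG R=YBYR B=OBYB L=WWOW
After move 4 (F'): F=RGGG U=RWYY R=OBOR D=WWYG L=WBOR
After move 5 (F'): F=GGRG U=RWOO R=WBWR D=BRYG L=WYOY
Query: U face = RWOO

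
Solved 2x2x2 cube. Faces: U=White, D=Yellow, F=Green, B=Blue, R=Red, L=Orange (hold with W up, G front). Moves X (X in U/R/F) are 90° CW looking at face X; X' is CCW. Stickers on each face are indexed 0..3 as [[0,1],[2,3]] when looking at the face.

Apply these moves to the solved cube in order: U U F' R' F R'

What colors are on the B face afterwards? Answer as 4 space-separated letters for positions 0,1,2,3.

After move 1 (U): U=WWWW F=RRGG R=BBRR B=OOBB L=GGOO
After move 2 (U): U=WWWW F=BBGG R=OORR B=GGBB L=RROO
After move 3 (F'): F=BGBG U=WWOR R=YOYR D=ROYY L=RWOW
After move 4 (R'): R=ORYY U=WBOG F=BWBR D=RGYG B=YGOB
After move 5 (F): F=BBRW U=WBWW R=ORGY D=YOYG L=RROG
After move 6 (R'): R=RYOG U=WOWY F=BBRW D=YBYW B=GGOB
Query: B face = GGOB

Answer: G G O B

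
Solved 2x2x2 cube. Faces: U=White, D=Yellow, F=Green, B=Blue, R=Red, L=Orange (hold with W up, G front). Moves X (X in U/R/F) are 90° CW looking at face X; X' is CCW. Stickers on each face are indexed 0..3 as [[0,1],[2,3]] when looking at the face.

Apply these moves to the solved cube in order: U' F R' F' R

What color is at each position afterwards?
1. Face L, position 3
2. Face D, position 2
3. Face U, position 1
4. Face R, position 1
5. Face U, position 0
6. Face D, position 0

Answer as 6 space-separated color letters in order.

Answer: O Y B O W Y

Derivation:
After move 1 (U'): U=WWWW F=OOGG R=GGRR B=RRBB L=BBOO
After move 2 (F): F=GOGO U=WWOB R=WGWR D=RGYY L=BYOY
After move 3 (R'): R=GRWW U=WBOR F=GWGB D=ROYO B=YRGB
After move 4 (F'): F=WBGG U=WBGW R=ORRW D=YYYO L=BROO
After move 5 (R): R=ROWR U=WBGG F=WYGO D=YGYY B=WRBB
Query 1: L[3] = O
Query 2: D[2] = Y
Query 3: U[1] = B
Query 4: R[1] = O
Query 5: U[0] = W
Query 6: D[0] = Y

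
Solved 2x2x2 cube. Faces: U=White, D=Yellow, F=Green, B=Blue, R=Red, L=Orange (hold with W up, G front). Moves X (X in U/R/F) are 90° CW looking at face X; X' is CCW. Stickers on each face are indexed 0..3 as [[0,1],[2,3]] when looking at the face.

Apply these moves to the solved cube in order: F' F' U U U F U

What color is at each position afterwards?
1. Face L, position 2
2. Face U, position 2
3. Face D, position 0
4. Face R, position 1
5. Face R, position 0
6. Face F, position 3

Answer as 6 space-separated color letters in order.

Answer: O B O R O R

Derivation:
After move 1 (F'): F=GGGG U=WWRR R=YRYR D=OOYY L=OWOW
After move 2 (F'): F=GGGG U=WWYY R=OROR D=WWYY L=OROR
After move 3 (U): U=YWYW F=ORGG R=BBOR B=ORBB L=GGOR
After move 4 (U): U=YYWW F=BBGG R=OROR B=GGBB L=OROR
After move 5 (U): U=WYWY F=ORGG R=GGOR B=ORBB L=BBOR
After move 6 (F): F=GOGR U=WYRB R=WGYR D=OGYY L=BWOW
After move 7 (U): U=RWBY F=WGGR R=ORYR B=BWBB L=GOOW
Query 1: L[2] = O
Query 2: U[2] = B
Query 3: D[0] = O
Query 4: R[1] = R
Query 5: R[0] = O
Query 6: F[3] = R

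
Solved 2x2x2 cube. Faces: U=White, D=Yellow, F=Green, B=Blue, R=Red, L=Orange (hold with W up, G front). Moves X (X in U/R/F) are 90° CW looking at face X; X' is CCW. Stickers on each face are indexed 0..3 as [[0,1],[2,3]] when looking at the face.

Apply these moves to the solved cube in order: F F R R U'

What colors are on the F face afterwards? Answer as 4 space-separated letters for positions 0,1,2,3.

After move 1 (F): F=GGGG U=WWOO R=WRWR D=RRYY L=OYOY
After move 2 (F): F=GGGG U=WWYY R=OROR D=WWYY L=OROR
After move 3 (R): R=OORR U=WGYG F=GWGY D=WBYB B=YBWB
After move 4 (R): R=RORO U=WWYY F=GBGB D=WWYY B=GBGB
After move 5 (U'): U=WYWY F=ORGB R=GBRO B=ROGB L=GBOR
Query: F face = ORGB

Answer: O R G B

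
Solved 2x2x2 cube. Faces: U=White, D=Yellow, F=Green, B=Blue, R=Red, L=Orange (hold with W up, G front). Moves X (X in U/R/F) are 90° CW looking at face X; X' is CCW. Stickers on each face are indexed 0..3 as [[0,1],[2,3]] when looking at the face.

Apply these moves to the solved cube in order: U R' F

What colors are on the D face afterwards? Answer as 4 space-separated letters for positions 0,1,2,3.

Answer: B B Y G

Derivation:
After move 1 (U): U=WWWW F=RRGG R=BBRR B=OOBB L=GGOO
After move 2 (R'): R=BRBR U=WBWO F=RWGW D=YRYG B=YOYB
After move 3 (F): F=GRWW U=WBOG R=WROR D=BBYG L=GYOR
Query: D face = BBYG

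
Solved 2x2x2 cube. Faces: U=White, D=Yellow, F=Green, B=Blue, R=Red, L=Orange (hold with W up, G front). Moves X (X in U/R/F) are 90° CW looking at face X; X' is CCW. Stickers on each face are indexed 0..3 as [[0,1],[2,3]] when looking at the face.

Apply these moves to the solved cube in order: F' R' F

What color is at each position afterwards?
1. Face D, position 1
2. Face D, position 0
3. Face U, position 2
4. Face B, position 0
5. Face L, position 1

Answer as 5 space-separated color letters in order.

After move 1 (F'): F=GGGG U=WWRR R=YRYR D=OOYY L=OWOW
After move 2 (R'): R=RRYY U=WBRB F=GWGR D=OGYG B=YBOB
After move 3 (F): F=GGRW U=WBWW R=RRBY D=YRYG L=OOOG
Query 1: D[1] = R
Query 2: D[0] = Y
Query 3: U[2] = W
Query 4: B[0] = Y
Query 5: L[1] = O

Answer: R Y W Y O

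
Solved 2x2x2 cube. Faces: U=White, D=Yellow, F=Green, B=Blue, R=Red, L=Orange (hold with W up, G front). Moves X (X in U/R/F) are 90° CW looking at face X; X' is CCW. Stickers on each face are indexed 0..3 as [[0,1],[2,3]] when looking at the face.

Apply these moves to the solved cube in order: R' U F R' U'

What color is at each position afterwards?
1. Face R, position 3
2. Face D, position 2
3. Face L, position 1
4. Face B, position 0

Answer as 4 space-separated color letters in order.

Answer: B Y O B

Derivation:
After move 1 (R'): R=RRRR U=WBWB F=GWGW D=YGYG B=YBYB
After move 2 (U): U=WWBB F=RRGW R=YBRR B=OOYB L=GWOO
After move 3 (F): F=GRWR U=WWOW R=BBBR D=RYYG L=GYOG
After move 4 (R'): R=BRBB U=WYOO F=GWWW D=RRYR B=GOYB
After move 5 (U'): U=YOWO F=GYWW R=GWBB B=BRYB L=GOOG
Query 1: R[3] = B
Query 2: D[2] = Y
Query 3: L[1] = O
Query 4: B[0] = B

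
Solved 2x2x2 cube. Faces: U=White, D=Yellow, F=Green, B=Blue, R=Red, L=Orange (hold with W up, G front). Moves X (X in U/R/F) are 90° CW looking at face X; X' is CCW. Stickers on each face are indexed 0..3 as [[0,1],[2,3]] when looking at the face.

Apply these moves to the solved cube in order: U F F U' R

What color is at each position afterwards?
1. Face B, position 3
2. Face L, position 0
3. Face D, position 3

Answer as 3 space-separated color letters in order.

Answer: B O O

Derivation:
After move 1 (U): U=WWWW F=RRGG R=BBRR B=OOBB L=GGOO
After move 2 (F): F=GRGR U=WWOG R=WBWR D=RBYY L=GYOY
After move 3 (F): F=GGRR U=WWYY R=OBGR D=WWYY L=GROB
After move 4 (U'): U=WYWY F=GRRR R=GGGR B=OBBB L=OOOB
After move 5 (R): R=GGRG U=WRWR F=GWRY D=WBYO B=YBYB
Query 1: B[3] = B
Query 2: L[0] = O
Query 3: D[3] = O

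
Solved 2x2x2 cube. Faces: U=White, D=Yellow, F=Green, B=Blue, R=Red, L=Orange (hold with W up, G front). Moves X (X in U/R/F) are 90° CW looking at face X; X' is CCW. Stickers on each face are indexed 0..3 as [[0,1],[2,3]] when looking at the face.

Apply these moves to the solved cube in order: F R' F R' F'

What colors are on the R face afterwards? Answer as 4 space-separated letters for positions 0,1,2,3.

After move 1 (F): F=GGGG U=WWOO R=WRWR D=RRYY L=OYOY
After move 2 (R'): R=RRWW U=WBOB F=GWGO D=RGYG B=YBRB
After move 3 (F): F=GGOW U=WBYY R=ORBW D=WRYG L=OROG
After move 4 (R'): R=RWOB U=WRYY F=GBOY D=WGYW B=GBRB
After move 5 (F'): F=BYGO U=WRRO R=GWWB D=RGYW L=OYOY
Query: R face = GWWB

Answer: G W W B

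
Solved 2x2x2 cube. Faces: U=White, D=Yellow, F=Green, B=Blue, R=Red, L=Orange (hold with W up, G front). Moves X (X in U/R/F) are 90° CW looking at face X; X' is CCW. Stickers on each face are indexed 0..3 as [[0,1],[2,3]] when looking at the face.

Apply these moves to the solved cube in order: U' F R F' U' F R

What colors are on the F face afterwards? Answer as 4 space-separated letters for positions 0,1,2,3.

Answer: G G G R

Derivation:
After move 1 (U'): U=WWWW F=OOGG R=GGRR B=RRBB L=BBOO
After move 2 (F): F=GOGO U=WWOB R=WGWR D=RGYY L=BYOY
After move 3 (R): R=WWRG U=WOOO F=GGGY D=RBYR B=BRWB
After move 4 (F'): F=GYGG U=WOWR R=BWRG D=YYYR L=BOOO
After move 5 (U'): U=ORWW F=BOGG R=GYRG B=BWWB L=BROO
After move 6 (F): F=GBGO U=OROR R=WYWG D=RGYR L=BYOY
After move 7 (R): R=WWGY U=OBOO F=GGGR D=RWYB B=RWRB
Query: F face = GGGR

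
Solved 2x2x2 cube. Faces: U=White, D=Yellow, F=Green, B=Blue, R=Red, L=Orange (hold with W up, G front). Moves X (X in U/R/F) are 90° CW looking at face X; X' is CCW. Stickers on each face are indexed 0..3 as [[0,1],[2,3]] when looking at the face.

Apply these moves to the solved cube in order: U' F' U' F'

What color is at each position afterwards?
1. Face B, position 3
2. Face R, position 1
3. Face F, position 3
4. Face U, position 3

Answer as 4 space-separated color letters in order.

Answer: B G O Y

Derivation:
After move 1 (U'): U=WWWW F=OOGG R=GGRR B=RRBB L=BBOO
After move 2 (F'): F=OGOG U=WWGR R=YGYR D=BOYY L=BWOW
After move 3 (U'): U=WRWG F=BWOG R=OGYR B=YGBB L=RROW
After move 4 (F'): F=WGBO U=WROY R=OGBR D=RWYY L=RGOW
Query 1: B[3] = B
Query 2: R[1] = G
Query 3: F[3] = O
Query 4: U[3] = Y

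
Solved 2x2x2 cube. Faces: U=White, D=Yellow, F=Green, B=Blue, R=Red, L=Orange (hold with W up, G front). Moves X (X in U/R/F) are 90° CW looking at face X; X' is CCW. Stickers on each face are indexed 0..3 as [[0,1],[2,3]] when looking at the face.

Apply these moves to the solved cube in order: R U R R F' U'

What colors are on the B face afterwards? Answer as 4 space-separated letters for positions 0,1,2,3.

After move 1 (R): R=RRRR U=WGWG F=GYGY D=YBYB B=WBWB
After move 2 (U): U=WWGG F=RRGY R=WBRR B=OOWB L=GYOO
After move 3 (R): R=RWRB U=WRGY F=RBGB D=YWYO B=GOWB
After move 4 (R): R=RRBW U=WBGB F=RWGO D=YWYG B=YORB
After move 5 (F'): F=WORG U=WBRB R=WRYW D=YOYG L=GBOG
After move 6 (U'): U=BBWR F=GBRG R=WOYW B=WRRB L=YOOG
Query: B face = WRRB

Answer: W R R B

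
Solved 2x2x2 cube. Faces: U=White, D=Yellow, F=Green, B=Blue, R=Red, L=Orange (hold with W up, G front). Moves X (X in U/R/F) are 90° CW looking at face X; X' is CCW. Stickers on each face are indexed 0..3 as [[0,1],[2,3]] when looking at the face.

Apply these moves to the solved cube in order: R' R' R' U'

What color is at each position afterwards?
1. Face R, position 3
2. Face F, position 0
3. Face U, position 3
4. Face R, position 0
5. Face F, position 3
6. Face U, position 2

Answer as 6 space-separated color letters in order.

After move 1 (R'): R=RRRR U=WBWB F=GWGW D=YGYG B=YBYB
After move 2 (R'): R=RRRR U=WYWY F=GBGB D=YWYW B=GBGB
After move 3 (R'): R=RRRR U=WGWG F=GYGY D=YBYB B=WBWB
After move 4 (U'): U=GGWW F=OOGY R=GYRR B=RRWB L=WBOO
Query 1: R[3] = R
Query 2: F[0] = O
Query 3: U[3] = W
Query 4: R[0] = G
Query 5: F[3] = Y
Query 6: U[2] = W

Answer: R O W G Y W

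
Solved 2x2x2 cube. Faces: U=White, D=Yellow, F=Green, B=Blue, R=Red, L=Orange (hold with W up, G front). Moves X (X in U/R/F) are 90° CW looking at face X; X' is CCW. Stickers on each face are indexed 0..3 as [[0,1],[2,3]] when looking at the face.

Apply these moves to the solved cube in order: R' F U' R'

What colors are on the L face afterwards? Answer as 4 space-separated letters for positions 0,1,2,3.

Answer: Y B O G

Derivation:
After move 1 (R'): R=RRRR U=WBWB F=GWGW D=YGYG B=YBYB
After move 2 (F): F=GGWW U=WBOO R=WRBR D=RRYG L=OYOG
After move 3 (U'): U=BOWO F=OYWW R=GGBR B=WRYB L=YBOG
After move 4 (R'): R=GRGB U=BYWW F=OOWO D=RYYW B=GRRB
Query: L face = YBOG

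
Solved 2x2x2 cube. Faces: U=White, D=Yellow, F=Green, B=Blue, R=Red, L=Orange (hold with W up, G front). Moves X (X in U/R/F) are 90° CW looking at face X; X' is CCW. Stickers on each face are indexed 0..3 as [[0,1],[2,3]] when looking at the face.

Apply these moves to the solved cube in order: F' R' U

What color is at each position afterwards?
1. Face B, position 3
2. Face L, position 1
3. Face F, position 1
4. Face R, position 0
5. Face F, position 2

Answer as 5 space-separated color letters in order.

Answer: B W R Y G

Derivation:
After move 1 (F'): F=GGGG U=WWRR R=YRYR D=OOYY L=OWOW
After move 2 (R'): R=RRYY U=WBRB F=GWGR D=OGYG B=YBOB
After move 3 (U): U=RWBB F=RRGR R=YBYY B=OWOB L=GWOW
Query 1: B[3] = B
Query 2: L[1] = W
Query 3: F[1] = R
Query 4: R[0] = Y
Query 5: F[2] = G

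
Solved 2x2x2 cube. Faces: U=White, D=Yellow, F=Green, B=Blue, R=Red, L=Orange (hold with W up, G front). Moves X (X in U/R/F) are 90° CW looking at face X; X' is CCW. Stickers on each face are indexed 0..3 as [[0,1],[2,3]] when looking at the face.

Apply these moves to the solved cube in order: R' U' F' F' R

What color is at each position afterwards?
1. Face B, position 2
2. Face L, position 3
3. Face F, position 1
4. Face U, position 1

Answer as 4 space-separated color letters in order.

Answer: B G W G

Derivation:
After move 1 (R'): R=RRRR U=WBWB F=GWGW D=YGYG B=YBYB
After move 2 (U'): U=BBWW F=OOGW R=GWRR B=RRYB L=YBOO
After move 3 (F'): F=OWOG U=BBGR R=GWYR D=BOYG L=YWOW
After move 4 (F'): F=WGOO U=BBGY R=OWBR D=WWYG L=YROG
After move 5 (R): R=BORW U=BGGO F=WWOG D=WYYR B=YRBB
Query 1: B[2] = B
Query 2: L[3] = G
Query 3: F[1] = W
Query 4: U[1] = G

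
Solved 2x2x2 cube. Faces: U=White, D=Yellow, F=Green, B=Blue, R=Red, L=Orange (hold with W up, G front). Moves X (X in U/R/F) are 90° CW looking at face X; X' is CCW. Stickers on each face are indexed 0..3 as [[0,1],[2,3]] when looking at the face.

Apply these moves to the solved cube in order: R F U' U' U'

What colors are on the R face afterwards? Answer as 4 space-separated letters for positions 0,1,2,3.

After move 1 (R): R=RRRR U=WGWG F=GYGY D=YBYB B=WBWB
After move 2 (F): F=GGYY U=WGOO R=WRGR D=RRYB L=OYOB
After move 3 (U'): U=GOWO F=OYYY R=GGGR B=WRWB L=WBOB
After move 4 (U'): U=OOGW F=WBYY R=OYGR B=GGWB L=WROB
After move 5 (U'): U=OWOG F=WRYY R=WBGR B=OYWB L=GGOB
Query: R face = WBGR

Answer: W B G R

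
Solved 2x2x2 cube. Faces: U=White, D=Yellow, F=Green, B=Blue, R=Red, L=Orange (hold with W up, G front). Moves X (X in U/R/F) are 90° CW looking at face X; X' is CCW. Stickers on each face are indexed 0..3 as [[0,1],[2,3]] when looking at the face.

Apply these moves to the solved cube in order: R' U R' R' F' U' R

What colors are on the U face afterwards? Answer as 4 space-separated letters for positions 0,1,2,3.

Answer: G G W G

Derivation:
After move 1 (R'): R=RRRR U=WBWB F=GWGW D=YGYG B=YBYB
After move 2 (U): U=WWBB F=RRGW R=YBRR B=OOYB L=GWOO
After move 3 (R'): R=BRYR U=WYBO F=RWGB D=YRYW B=GOGB
After move 4 (R'): R=RRBY U=WGBG F=RYGO D=YWYB B=WORB
After move 5 (F'): F=YORG U=WGRB R=WRYY D=WOYB L=GGOB
After move 6 (U'): U=GBWR F=GGRG R=YOYY B=WRRB L=WOOB
After move 7 (R): R=YYYO U=GGWG F=GORB D=WRYW B=RRBB
Query: U face = GGWG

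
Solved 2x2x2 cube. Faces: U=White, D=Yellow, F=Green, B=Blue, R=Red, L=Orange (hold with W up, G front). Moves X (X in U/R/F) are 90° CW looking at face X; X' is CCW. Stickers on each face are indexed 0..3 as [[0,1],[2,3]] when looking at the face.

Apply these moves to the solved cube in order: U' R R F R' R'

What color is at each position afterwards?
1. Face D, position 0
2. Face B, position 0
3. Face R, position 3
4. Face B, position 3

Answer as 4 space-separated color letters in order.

Answer: G B W B

Derivation:
After move 1 (U'): U=WWWW F=OOGG R=GGRR B=RRBB L=BBOO
After move 2 (R): R=RGRG U=WOWG F=OYGY D=YBYR B=WRWB
After move 3 (R): R=RRGG U=WYWY F=OBGR D=YWYW B=GROB
After move 4 (F): F=GORB U=WYOB R=WRYG D=GRYW L=BYOW
After move 5 (R'): R=RGWY U=WOOG F=GYRB D=GOYB B=WRRB
After move 6 (R'): R=GYRW U=WROW F=GORG D=GYYB B=BROB
Query 1: D[0] = G
Query 2: B[0] = B
Query 3: R[3] = W
Query 4: B[3] = B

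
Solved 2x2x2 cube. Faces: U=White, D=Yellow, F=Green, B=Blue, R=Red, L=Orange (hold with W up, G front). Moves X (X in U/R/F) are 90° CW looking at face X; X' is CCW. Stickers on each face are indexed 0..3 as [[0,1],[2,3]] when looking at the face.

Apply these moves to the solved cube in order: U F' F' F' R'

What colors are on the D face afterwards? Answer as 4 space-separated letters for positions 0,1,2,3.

After move 1 (U): U=WWWW F=RRGG R=BBRR B=OOBB L=GGOO
After move 2 (F'): F=RGRG U=WWBR R=YBYR D=GOYY L=GWOW
After move 3 (F'): F=GGRR U=WWYY R=OBGR D=WWYY L=GROB
After move 4 (F'): F=GRGR U=WWOG R=WBWR D=RBYY L=GYOY
After move 5 (R'): R=BRWW U=WBOO F=GWGG D=RRYR B=YOBB
Query: D face = RRYR

Answer: R R Y R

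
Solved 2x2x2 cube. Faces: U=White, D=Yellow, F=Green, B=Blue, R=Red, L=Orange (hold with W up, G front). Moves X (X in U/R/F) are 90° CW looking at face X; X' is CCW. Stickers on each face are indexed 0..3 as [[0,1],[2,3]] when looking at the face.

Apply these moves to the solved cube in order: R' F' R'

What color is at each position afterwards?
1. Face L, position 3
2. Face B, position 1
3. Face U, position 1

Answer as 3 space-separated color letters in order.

After move 1 (R'): R=RRRR U=WBWB F=GWGW D=YGYG B=YBYB
After move 2 (F'): F=WWGG U=WBRR R=GRYR D=OOYG L=OBOW
After move 3 (R'): R=RRGY U=WYRY F=WBGR D=OWYG B=GBOB
Query 1: L[3] = W
Query 2: B[1] = B
Query 3: U[1] = Y

Answer: W B Y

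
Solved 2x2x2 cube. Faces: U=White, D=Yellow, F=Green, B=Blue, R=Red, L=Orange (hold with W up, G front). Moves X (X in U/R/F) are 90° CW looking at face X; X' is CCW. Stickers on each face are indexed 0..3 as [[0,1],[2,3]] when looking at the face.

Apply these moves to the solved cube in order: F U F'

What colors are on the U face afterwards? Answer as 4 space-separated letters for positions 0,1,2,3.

After move 1 (F): F=GGGG U=WWOO R=WRWR D=RRYY L=OYOY
After move 2 (U): U=OWOW F=WRGG R=BBWR B=OYBB L=GGOY
After move 3 (F'): F=RGWG U=OWBW R=RBRR D=GYYY L=GWOO
Query: U face = OWBW

Answer: O W B W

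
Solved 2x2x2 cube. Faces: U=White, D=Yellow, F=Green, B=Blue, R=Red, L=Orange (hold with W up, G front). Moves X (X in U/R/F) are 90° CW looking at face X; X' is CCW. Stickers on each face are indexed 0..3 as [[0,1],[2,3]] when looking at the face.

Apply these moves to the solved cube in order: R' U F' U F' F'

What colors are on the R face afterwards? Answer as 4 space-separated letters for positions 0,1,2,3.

Answer: B O W R

Derivation:
After move 1 (R'): R=RRRR U=WBWB F=GWGW D=YGYG B=YBYB
After move 2 (U): U=WWBB F=RRGW R=YBRR B=OOYB L=GWOO
After move 3 (F'): F=RWRG U=WWYR R=GBYR D=WOYG L=GBOB
After move 4 (U): U=YWRW F=GBRG R=OOYR B=GBYB L=RWOB
After move 5 (F'): F=BGGR U=YWOY R=OOWR D=WBYG L=RWOR
After move 6 (F'): F=GRBG U=YWOW R=BOWR D=WRYG L=RYOO
Query: R face = BOWR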